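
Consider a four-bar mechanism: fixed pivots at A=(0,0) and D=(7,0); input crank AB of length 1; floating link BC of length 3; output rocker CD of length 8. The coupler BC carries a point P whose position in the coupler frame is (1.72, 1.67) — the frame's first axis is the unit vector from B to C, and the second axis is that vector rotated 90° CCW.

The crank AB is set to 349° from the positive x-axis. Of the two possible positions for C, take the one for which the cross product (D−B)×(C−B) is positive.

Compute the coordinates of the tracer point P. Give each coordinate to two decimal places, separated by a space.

-1.36 0.34

A=(0,0), D=(7.00,0)
B = A + 1.00·(cos349°, sin349°) = (0.9816, -0.1908)
|BD| = 6.0214
circle(B,3.00) ∩ circle(D,8.00): a=-1.5563, h=2.5647
  candidates: C₊=(-0.6552,2.3233) cross=15.443; C₋=(-0.4927,-2.8036) cross=-15.443
  mode + wants cross > 0 → take C=(-0.6552,2.3233) (cross=15.443)
ex = (C−B)/|BC| = (-0.5456,0.8380); ey = (-0.8380,-0.5456)
P = B + 1.72·ex + 1.67·ey = (-1.3563,0.3394)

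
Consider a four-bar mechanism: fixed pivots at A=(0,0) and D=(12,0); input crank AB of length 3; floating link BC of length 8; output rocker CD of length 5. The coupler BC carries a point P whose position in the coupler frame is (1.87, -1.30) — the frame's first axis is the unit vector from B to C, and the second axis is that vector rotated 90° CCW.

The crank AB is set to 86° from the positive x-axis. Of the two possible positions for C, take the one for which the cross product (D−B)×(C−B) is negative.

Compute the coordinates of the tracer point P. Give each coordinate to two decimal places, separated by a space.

1.17 0.93

A=(0,0), D=(12.00,0)
B = A + 3.00·(cos86°, sin86°) = (0.2093, 2.9927)
|BD| = 12.1646
circle(B,8.00) ∩ circle(D,5.00): a=7.6853, h=2.2217
  candidates: C₊=(8.2050,3.2554) cross=27.026; C₋=(7.1118,-1.0514) cross=-27.026
  mode - wants cross < 0 → take C=(7.1118,-1.0514) (cross=-27.026)
ex = (C−B)/|BC| = (0.8628,-0.5055); ey = (0.5055,0.8628)
P = B + 1.87·ex + -1.30·ey = (1.1656,0.9257)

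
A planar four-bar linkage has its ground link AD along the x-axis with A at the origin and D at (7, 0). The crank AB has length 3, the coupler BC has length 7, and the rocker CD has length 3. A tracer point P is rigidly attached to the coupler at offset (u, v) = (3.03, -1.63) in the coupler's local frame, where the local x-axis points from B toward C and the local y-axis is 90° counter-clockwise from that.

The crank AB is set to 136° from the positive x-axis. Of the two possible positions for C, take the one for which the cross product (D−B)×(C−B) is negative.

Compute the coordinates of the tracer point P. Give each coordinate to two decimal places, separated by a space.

A=(0,0), D=(7.00,0)
B = A + 3.00·(cos136°, sin136°) = (-2.1580, 2.0840)
|BD| = 9.3921
circle(B,7.00) ∩ circle(D,3.00): a=6.8255, h=1.5532
  candidates: C₊=(4.8420,2.0840) cross=14.588; C₋=(4.1527,-0.9450) cross=-14.588
  mode - wants cross < 0 → take C=(4.1527,-0.9450) (cross=-14.588)
ex = (C−B)/|BC| = (0.9015,-0.4327); ey = (0.4327,0.9015)
P = B + 3.03·ex + -1.63·ey = (-0.1317,-0.6966)

-0.13 -0.70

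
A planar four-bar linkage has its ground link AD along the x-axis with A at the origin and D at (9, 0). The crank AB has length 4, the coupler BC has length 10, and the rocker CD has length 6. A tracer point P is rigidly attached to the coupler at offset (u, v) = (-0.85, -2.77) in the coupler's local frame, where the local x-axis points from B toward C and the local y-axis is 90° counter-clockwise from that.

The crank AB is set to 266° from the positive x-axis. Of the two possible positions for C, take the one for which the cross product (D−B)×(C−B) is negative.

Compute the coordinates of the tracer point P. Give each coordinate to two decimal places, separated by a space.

-1.66 -6.54

A=(0,0), D=(9.00,0)
B = A + 4.00·(cos266°, sin266°) = (-0.2790, -3.9903)
|BD| = 10.1006
circle(B,10.00) ∩ circle(D,6.00): a=8.2184, h=5.6971
  candidates: C₊=(5.0203,4.4902) cross=57.545; C₋=(9.5216,-5.9773) cross=-57.545
  mode - wants cross < 0 → take C=(9.5216,-5.9773) (cross=-57.545)
ex = (C−B)/|BC| = (0.9801,-0.1987); ey = (0.1987,0.9801)
P = B + -0.85·ex + -2.77·ey = (-1.6625,-6.5361)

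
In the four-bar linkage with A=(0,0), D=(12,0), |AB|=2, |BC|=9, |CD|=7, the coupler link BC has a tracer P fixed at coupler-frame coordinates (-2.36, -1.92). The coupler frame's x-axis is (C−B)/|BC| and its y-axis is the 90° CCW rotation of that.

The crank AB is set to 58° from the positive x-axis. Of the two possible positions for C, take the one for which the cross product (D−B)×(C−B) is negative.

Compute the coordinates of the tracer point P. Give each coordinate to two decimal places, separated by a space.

A=(0,0), D=(12.00,0)
B = A + 2.00·(cos58°, sin58°) = (1.0598, 1.6961)
|BD| = 11.0709
circle(B,9.00) ∩ circle(D,7.00): a=6.9807, h=5.6807
  candidates: C₊=(8.8284,6.2403) cross=62.890; C₋=(7.0878,-4.9870) cross=-62.890
  mode - wants cross < 0 → take C=(7.0878,-4.9870) (cross=-62.890)
ex = (C−B)/|BC| = (0.6698,-0.7426); ey = (0.7426,0.6698)
P = B + -2.36·ex + -1.92·ey = (-1.9466,2.1626)

-1.95 2.16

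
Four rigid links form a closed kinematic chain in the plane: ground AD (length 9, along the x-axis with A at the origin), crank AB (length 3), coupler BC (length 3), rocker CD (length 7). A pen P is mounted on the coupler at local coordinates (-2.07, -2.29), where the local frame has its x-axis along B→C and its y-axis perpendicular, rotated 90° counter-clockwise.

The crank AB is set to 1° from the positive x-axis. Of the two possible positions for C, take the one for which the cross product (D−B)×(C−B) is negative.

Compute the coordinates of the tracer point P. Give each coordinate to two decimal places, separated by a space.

A=(0,0), D=(9.00,0)
B = A + 3.00·(cos1°, sin1°) = (2.9995, 0.0524)
|BD| = 6.0007
circle(B,3.00) ∩ circle(D,7.00): a=-0.3326, h=2.9815
  candidates: C₊=(2.6930,3.0367) cross=17.891; C₋=(2.6409,-2.9261) cross=-17.891
  mode - wants cross < 0 → take C=(2.6409,-2.9261) (cross=-17.891)
ex = (C−B)/|BC| = (-0.1195,-0.9928); ey = (0.9928,-0.1195)
P = B + -2.07·ex + -2.29·ey = (0.9734,2.3813)

0.97 2.38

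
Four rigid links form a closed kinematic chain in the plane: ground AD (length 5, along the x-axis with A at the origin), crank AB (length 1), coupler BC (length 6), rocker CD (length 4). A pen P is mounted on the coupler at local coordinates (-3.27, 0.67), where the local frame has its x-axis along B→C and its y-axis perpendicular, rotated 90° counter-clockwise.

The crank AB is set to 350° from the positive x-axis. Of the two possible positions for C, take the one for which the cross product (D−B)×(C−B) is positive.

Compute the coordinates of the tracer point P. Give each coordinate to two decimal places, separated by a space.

-1.84 -1.96

A=(0,0), D=(5.00,0)
B = A + 1.00·(cos350°, sin350°) = (0.9848, -0.1736)
|BD| = 4.0189
circle(B,6.00) ∩ circle(D,4.00): a=4.4977, h=3.9712
  candidates: C₊=(5.3067,3.9882) cross=15.960; C₋=(5.6499,-3.9469) cross=-15.960
  mode + wants cross > 0 → take C=(5.3067,3.9882) (cross=15.960)
ex = (C−B)/|BC| = (0.7203,0.6936); ey = (-0.6936,0.7203)
P = B + -3.27·ex + 0.67·ey = (-1.8354,-1.9593)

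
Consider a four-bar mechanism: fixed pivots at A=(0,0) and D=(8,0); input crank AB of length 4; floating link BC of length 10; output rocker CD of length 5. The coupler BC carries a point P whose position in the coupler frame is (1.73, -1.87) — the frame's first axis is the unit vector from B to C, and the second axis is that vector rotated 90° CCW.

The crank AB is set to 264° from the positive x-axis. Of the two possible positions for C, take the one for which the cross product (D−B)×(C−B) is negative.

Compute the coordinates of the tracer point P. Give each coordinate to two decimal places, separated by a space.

1.16 -5.98

A=(0,0), D=(8.00,0)
B = A + 4.00·(cos264°, sin264°) = (-0.4181, -3.9781)
|BD| = 9.3107
circle(B,10.00) ∩ circle(D,5.00): a=8.6830, h=4.9604
  candidates: C₊=(5.3130,4.2167) cross=46.185; C₋=(9.5518,-4.7531) cross=-46.185
  mode - wants cross < 0 → take C=(9.5518,-4.7531) (cross=-46.185)
ex = (C−B)/|BC| = (0.9970,-0.0775); ey = (0.0775,0.9970)
P = B + 1.73·ex + -1.87·ey = (1.1618,-5.9765)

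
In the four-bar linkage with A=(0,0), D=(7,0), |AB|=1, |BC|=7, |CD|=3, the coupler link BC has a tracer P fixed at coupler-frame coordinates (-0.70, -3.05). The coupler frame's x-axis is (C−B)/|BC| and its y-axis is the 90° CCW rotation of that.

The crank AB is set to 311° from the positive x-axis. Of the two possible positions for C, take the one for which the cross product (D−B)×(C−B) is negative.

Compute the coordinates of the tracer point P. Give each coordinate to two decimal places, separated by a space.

A=(0,0), D=(7.00,0)
B = A + 1.00·(cos311°, sin311°) = (0.6561, -0.7547)
|BD| = 6.3887
circle(B,7.00) ∩ circle(D,3.00): a=6.3249, h=2.9993
  candidates: C₊=(6.5823,2.9708) cross=19.162; C₋=(7.2910,-2.9859) cross=-19.162
  mode - wants cross < 0 → take C=(7.2910,-2.9859) (cross=-19.162)
ex = (C−B)/|BC| = (0.9478,-0.3187); ey = (0.3187,0.9478)
P = B + -0.70·ex + -3.05·ey = (-0.9796,-3.4225)

-0.98 -3.42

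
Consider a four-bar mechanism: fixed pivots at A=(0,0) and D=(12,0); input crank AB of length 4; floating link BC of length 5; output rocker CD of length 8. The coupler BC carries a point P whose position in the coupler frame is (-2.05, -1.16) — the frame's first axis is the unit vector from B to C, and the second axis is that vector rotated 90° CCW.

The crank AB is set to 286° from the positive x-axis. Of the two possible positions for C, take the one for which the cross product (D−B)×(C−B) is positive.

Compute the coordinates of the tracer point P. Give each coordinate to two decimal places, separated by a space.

A=(0,0), D=(12.00,0)
B = A + 4.00·(cos286°, sin286°) = (1.1025, -3.8450)
|BD| = 11.5559
circle(B,5.00) ∩ circle(D,8.00): a=4.0905, h=2.8754
  candidates: C₊=(4.0032,0.2275) cross=33.228; C₋=(5.9167,-5.1955) cross=-33.228
  mode + wants cross > 0 → take C=(4.0032,0.2275) (cross=33.228)
ex = (C−B)/|BC| = (0.5801,0.8145); ey = (-0.8145,0.5801)
P = B + -2.05·ex + -1.16·ey = (0.8581,-6.1878)

0.86 -6.19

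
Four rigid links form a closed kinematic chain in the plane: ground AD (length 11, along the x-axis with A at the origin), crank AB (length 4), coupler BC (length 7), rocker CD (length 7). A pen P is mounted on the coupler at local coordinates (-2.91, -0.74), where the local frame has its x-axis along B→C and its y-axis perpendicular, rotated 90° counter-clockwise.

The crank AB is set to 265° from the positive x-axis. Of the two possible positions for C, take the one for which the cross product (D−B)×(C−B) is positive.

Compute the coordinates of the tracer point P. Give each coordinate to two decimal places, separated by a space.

-1.65 -6.69

A=(0,0), D=(11.00,0)
B = A + 4.00·(cos265°, sin265°) = (-0.3486, -3.9848)
|BD| = 12.0279
circle(B,7.00) ∩ circle(D,7.00): a=6.0139, h=3.5823
  candidates: C₊=(4.1389,1.3876) cross=43.087; C₋=(6.5125,-5.3723) cross=-43.087
  mode + wants cross > 0 → take C=(4.1389,1.3876) (cross=43.087)
ex = (C−B)/|BC| = (0.6411,0.7675); ey = (-0.7675,0.6411)
P = B + -2.91·ex + -0.74·ey = (-1.6462,-6.6925)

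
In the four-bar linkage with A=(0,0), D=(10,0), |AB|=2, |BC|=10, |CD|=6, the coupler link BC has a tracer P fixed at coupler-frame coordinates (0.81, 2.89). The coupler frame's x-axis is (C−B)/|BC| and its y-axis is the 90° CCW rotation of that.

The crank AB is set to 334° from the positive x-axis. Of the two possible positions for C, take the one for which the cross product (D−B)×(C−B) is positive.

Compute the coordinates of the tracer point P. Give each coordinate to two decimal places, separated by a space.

0.42 1.79

A=(0,0), D=(10.00,0)
B = A + 2.00·(cos334°, sin334°) = (1.7976, -0.8767)
|BD| = 8.2491
circle(B,10.00) ∩ circle(D,6.00): a=8.0038, h=5.9950
  candidates: C₊=(9.1189,5.9349) cross=49.453; C₋=(10.3932,-5.9871) cross=-49.453
  mode + wants cross > 0 → take C=(9.1189,5.9349) (cross=49.453)
ex = (C−B)/|BC| = (0.7321,0.6812); ey = (-0.6812,0.7321)
P = B + 0.81·ex + 2.89·ey = (0.4220,1.7908)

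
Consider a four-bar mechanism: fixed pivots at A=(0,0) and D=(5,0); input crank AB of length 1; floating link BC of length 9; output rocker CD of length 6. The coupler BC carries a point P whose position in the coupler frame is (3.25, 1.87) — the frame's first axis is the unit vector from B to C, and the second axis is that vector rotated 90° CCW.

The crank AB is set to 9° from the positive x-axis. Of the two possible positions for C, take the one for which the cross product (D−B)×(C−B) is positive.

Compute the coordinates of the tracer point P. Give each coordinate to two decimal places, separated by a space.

2.87 3.40

A=(0,0), D=(5.00,0)
B = A + 1.00·(cos9°, sin9°) = (0.9877, 0.1564)
|BD| = 4.0154
circle(B,9.00) ∩ circle(D,6.00): a=7.6112, h=4.8031
  candidates: C₊=(8.7802,4.6594) cross=19.286; C₋=(8.4059,-4.9396) cross=-19.286
  mode + wants cross > 0 → take C=(8.7802,4.6594) (cross=19.286)
ex = (C−B)/|BC| = (0.8658,0.5003); ey = (-0.5003,0.8658)
P = B + 3.25·ex + 1.87·ey = (2.8660,3.4016)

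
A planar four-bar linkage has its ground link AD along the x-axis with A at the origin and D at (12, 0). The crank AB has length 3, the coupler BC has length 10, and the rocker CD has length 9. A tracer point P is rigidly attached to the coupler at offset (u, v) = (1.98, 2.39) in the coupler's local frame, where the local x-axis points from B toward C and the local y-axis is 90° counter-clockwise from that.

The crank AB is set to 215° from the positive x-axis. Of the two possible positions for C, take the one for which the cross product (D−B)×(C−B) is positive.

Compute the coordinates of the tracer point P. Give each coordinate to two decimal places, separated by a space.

-2.71 1.37

A=(0,0), D=(12.00,0)
B = A + 3.00·(cos215°, sin215°) = (-2.4575, -1.7207)
|BD| = 14.5595
circle(B,10.00) ∩ circle(D,9.00): a=7.9322, h=6.0893
  candidates: C₊=(4.6995,5.2634) cross=88.657; C₋=(6.1389,-6.8299) cross=-88.657
  mode + wants cross > 0 → take C=(4.6995,5.2634) (cross=88.657)
ex = (C−B)/|BC| = (0.7157,0.6984); ey = (-0.6984,0.7157)
P = B + 1.98·ex + 2.39·ey = (-2.7096,1.3726)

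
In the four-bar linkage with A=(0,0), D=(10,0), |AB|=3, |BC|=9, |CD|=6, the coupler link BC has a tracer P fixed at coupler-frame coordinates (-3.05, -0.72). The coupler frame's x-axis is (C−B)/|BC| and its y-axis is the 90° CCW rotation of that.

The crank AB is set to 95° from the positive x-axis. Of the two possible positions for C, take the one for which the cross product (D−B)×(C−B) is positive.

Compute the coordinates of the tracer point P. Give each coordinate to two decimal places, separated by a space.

A=(0,0), D=(10.00,0)
B = A + 3.00·(cos95°, sin95°) = (-0.2615, 2.9886)
|BD| = 10.6878
circle(B,9.00) ∩ circle(D,6.00): a=7.4491, h=5.0508
  candidates: C₊=(8.3028,5.7550) cross=53.982; C₋=(5.4782,-3.9437) cross=-53.982
  mode + wants cross > 0 → take C=(8.3028,5.7550) (cross=53.982)
ex = (C−B)/|BC| = (0.9516,0.3074); ey = (-0.3074,0.9516)
P = B + -3.05·ex + -0.72·ey = (-2.9425,1.3659)

-2.94 1.37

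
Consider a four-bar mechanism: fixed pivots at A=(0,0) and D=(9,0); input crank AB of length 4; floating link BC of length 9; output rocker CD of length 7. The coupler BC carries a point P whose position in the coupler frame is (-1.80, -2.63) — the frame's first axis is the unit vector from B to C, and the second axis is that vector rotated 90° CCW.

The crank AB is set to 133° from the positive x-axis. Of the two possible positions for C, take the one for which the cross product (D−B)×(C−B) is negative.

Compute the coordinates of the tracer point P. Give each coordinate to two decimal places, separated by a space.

-5.89 2.56

A=(0,0), D=(9.00,0)
B = A + 4.00·(cos133°, sin133°) = (-2.7280, 2.9254)
|BD| = 12.0873
circle(B,9.00) ∩ circle(D,7.00): a=7.3674, h=5.1693
  candidates: C₊=(5.6714,6.1580) cross=62.483; C₋=(3.1693,-3.8733) cross=-62.483
  mode - wants cross < 0 → take C=(3.1693,-3.8733) (cross=-62.483)
ex = (C−B)/|BC| = (0.6552,-0.7554); ey = (0.7554,0.6552)
P = B + -1.80·ex + -2.63·ey = (-5.8942,2.5618)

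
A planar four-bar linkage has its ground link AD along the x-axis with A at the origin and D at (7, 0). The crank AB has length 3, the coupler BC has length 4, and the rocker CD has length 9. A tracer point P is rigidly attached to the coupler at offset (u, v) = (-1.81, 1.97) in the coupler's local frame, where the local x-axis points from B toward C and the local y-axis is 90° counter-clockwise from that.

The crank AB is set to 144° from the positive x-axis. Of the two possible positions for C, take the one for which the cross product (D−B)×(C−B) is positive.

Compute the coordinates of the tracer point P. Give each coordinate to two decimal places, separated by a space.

-5.05 1.23

A=(0,0), D=(7.00,0)
B = A + 3.00·(cos144°, sin144°) = (-2.4271, 1.7634)
|BD| = 9.5906
circle(B,4.00) ∩ circle(D,9.00): a=1.4065, h=3.7446
  candidates: C₊=(-0.3560,5.1855) cross=35.912; C₋=(-1.7330,-2.1760) cross=-35.912
  mode + wants cross > 0 → take C=(-0.3560,5.1855) (cross=35.912)
ex = (C−B)/|BC| = (0.5178,0.8555); ey = (-0.8555,0.5178)
P = B + -1.81·ex + 1.97·ey = (-5.0496,1.2348)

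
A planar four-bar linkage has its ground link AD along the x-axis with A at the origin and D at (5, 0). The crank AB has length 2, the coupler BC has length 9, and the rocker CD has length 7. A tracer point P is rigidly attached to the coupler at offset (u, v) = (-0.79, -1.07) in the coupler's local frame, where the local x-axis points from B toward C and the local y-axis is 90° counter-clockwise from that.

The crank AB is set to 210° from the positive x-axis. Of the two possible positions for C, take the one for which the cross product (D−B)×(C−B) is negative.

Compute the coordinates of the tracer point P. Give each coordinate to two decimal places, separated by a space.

A=(0,0), D=(5.00,0)
B = A + 2.00·(cos210°, sin210°) = (-1.7321, -1.0000)
|BD| = 6.8059
circle(B,9.00) ∩ circle(D,7.00): a=5.7539, h=6.9205
  candidates: C₊=(2.9425,6.6908) cross=47.100; C₋=(4.9762,-7.0000) cross=-47.100
  mode - wants cross < 0 → take C=(4.9762,-7.0000) (cross=-47.100)
ex = (C−B)/|BC| = (0.7454,-0.6667); ey = (0.6667,0.7454)
P = B + -0.79·ex + -1.07·ey = (-3.0342,-1.2709)

-3.03 -1.27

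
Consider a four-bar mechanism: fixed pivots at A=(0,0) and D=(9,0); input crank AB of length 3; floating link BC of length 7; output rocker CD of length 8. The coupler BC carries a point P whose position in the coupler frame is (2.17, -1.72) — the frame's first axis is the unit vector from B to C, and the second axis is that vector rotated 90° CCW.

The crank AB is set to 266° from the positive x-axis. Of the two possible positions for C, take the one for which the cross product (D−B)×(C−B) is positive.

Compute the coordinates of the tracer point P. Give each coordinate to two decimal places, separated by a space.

A=(0,0), D=(9.00,0)
B = A + 3.00·(cos266°, sin266°) = (-0.2093, -2.9927)
|BD| = 9.6833
circle(B,7.00) ∩ circle(D,8.00): a=4.0671, h=5.6972
  candidates: C₊=(1.8980,3.6826) cross=55.168; C₋=(5.4195,-7.1540) cross=-55.168
  mode + wants cross > 0 → take C=(1.8980,3.6826) (cross=55.168)
ex = (C−B)/|BC| = (0.3010,0.9536); ey = (-0.9536,0.3010)
P = B + 2.17·ex + -1.72·ey = (2.0842,-1.4411)

2.08 -1.44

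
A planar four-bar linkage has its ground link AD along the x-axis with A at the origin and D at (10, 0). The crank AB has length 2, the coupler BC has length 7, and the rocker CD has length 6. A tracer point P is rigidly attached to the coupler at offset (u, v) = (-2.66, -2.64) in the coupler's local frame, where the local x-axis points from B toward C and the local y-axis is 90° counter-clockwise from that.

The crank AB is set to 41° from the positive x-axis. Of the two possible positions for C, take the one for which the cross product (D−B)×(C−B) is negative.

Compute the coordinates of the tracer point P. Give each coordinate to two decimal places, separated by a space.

A=(0,0), D=(10.00,0)
B = A + 2.00·(cos41°, sin41°) = (1.5094, 1.3121)
|BD| = 8.5914
circle(B,7.00) ∩ circle(D,6.00): a=5.0523, h=4.8451
  candidates: C₊=(7.2424,5.3287) cross=41.626; C₋=(5.7624,-4.2477) cross=-41.626
  mode - wants cross < 0 → take C=(5.7624,-4.2477) (cross=-41.626)
ex = (C−B)/|BC| = (0.6076,-0.7943); ey = (0.7943,0.6076)
P = B + -2.66·ex + -2.64·ey = (-2.2036,1.8209)

-2.20 1.82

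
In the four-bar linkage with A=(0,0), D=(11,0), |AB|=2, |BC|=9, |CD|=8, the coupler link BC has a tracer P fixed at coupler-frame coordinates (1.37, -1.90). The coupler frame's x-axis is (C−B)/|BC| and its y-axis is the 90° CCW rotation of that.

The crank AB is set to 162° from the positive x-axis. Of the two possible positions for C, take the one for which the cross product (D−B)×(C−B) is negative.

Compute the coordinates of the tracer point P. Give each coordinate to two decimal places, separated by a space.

A=(0,0), D=(11.00,0)
B = A + 2.00·(cos162°, sin162°) = (-1.9021, 0.6180)
|BD| = 12.9169
circle(B,9.00) ∩ circle(D,8.00): a=7.1165, h=5.5096
  candidates: C₊=(5.4699,5.7808) cross=71.167; C₋=(4.9426,-5.2257) cross=-71.167
  mode - wants cross < 0 → take C=(4.9426,-5.2257) (cross=-71.167)
ex = (C−B)/|BC| = (0.7605,-0.6493); ey = (0.6493,0.7605)
P = B + 1.37·ex + -1.90·ey = (-2.0939,-1.7165)

-2.09 -1.72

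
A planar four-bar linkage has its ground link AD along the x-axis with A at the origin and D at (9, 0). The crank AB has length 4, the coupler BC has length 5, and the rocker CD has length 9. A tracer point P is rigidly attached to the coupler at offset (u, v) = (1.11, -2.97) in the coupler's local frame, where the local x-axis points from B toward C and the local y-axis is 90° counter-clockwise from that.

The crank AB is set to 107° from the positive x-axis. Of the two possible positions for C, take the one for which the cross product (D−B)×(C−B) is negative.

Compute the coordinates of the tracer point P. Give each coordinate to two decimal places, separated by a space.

-3.78 2.02

A=(0,0), D=(9.00,0)
B = A + 4.00·(cos107°, sin107°) = (-1.1695, 3.8252)
|BD| = 10.8651
circle(B,5.00) ∩ circle(D,9.00): a=2.8555, h=4.1044
  candidates: C₊=(2.9482,6.6615) cross=44.595; C₋=(0.0582,-1.0217) cross=-44.595
  mode - wants cross < 0 → take C=(0.0582,-1.0217) (cross=-44.595)
ex = (C−B)/|BC| = (0.2455,-0.9694); ey = (0.9694,0.2455)
P = B + 1.11·ex + -2.97·ey = (-3.7760,2.0200)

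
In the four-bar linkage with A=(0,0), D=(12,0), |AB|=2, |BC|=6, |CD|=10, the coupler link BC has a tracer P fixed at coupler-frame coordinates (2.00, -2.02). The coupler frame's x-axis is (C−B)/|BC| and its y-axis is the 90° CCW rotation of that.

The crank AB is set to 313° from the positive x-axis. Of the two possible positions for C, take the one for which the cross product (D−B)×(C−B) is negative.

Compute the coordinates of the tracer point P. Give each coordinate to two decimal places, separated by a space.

0.68 -4.22

A=(0,0), D=(12.00,0)
B = A + 2.00·(cos313°, sin313°) = (1.3640, -1.4627)
|BD| = 10.7361
circle(B,6.00) ∩ circle(D,10.00): a=2.3875, h=5.5045
  candidates: C₊=(2.9792,4.3158) cross=59.097; C₋=(4.4791,-6.5907) cross=-59.097
  mode - wants cross < 0 → take C=(4.4791,-6.5907) (cross=-59.097)
ex = (C−B)/|BC| = (0.5192,-0.8547); ey = (0.8547,0.5192)
P = B + 2.00·ex + -2.02·ey = (0.6760,-4.2208)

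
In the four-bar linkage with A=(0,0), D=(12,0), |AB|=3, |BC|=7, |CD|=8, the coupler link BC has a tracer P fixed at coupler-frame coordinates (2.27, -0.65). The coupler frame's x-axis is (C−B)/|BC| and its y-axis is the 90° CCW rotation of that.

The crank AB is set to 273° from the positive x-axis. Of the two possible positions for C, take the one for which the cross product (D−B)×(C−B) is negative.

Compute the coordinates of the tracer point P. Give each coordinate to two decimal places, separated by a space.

1.96 -4.52

A=(0,0), D=(12.00,0)
B = A + 3.00·(cos273°, sin273°) = (0.1570, -2.9959)
|BD| = 12.2160
circle(B,7.00) ∩ circle(D,8.00): a=5.4941, h=4.3376
  candidates: C₊=(4.4195,2.5567) cross=52.989; C₋=(6.5471,-5.8537) cross=-52.989
  mode - wants cross < 0 → take C=(6.5471,-5.8537) (cross=-52.989)
ex = (C−B)/|BC| = (0.9129,-0.4083); ey = (0.4083,0.9129)
P = B + 2.27·ex + -0.65·ey = (1.9638,-4.5160)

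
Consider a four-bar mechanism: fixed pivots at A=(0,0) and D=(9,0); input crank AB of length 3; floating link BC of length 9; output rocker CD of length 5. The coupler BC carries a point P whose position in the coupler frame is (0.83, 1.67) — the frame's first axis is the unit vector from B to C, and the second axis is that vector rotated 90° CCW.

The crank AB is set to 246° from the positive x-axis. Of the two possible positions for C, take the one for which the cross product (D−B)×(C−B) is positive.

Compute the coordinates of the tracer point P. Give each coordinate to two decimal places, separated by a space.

-1.76 -0.95

A=(0,0), D=(9.00,0)
B = A + 3.00·(cos246°, sin246°) = (-1.2202, -2.7406)
|BD| = 10.5813
circle(B,9.00) ∩ circle(D,5.00): a=7.9368, h=4.2434
  candidates: C₊=(5.3467,3.4137) cross=44.901; C₋=(7.5449,-4.7836) cross=-44.901
  mode + wants cross > 0 → take C=(5.3467,3.4137) (cross=44.901)
ex = (C−B)/|BC| = (0.7297,0.6838); ey = (-0.6838,0.7297)
P = B + 0.83·ex + 1.67·ey = (-1.7566,-0.9545)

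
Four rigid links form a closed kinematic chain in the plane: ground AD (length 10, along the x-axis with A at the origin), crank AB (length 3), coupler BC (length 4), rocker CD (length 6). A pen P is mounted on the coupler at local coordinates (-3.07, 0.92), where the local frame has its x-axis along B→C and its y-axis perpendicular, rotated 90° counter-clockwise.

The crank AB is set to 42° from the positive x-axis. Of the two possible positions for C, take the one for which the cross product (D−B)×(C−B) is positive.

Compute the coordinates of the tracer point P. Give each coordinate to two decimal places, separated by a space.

-0.87 1.17

A=(0,0), D=(10.00,0)
B = A + 3.00·(cos42°, sin42°) = (2.2294, 2.0074)
|BD| = 8.0257
circle(B,4.00) ∩ circle(D,6.00): a=2.7668, h=2.8887
  candidates: C₊=(5.6308,4.1122) cross=23.184; C₋=(4.1858,-1.4815) cross=-23.184
  mode + wants cross > 0 → take C=(5.6308,4.1122) (cross=23.184)
ex = (C−B)/|BC| = (0.8504,0.5262); ey = (-0.5262,0.8504)
P = B + -3.07·ex + 0.92·ey = (-0.8653,1.1742)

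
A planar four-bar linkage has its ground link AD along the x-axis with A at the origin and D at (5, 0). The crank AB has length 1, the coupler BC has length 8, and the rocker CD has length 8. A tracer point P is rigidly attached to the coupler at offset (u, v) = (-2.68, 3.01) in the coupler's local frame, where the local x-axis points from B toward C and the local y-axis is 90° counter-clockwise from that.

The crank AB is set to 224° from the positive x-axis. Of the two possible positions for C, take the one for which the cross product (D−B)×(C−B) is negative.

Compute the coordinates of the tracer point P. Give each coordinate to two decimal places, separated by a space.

0.68 3.09

A=(0,0), D=(5.00,0)
B = A + 1.00·(cos224°, sin224°) = (-0.7193, -0.6947)
|BD| = 5.7614
circle(B,8.00) ∩ circle(D,8.00): a=2.8807, h=7.4634
  candidates: C₊=(1.2405,7.0616) cross=42.999; C₋=(3.0402,-7.7562) cross=-42.999
  mode - wants cross < 0 → take C=(3.0402,-7.7562) (cross=-42.999)
ex = (C−B)/|BC| = (0.4699,-0.8827); ey = (0.8827,0.4699)
P = B + -2.68·ex + 3.01·ey = (0.6781,3.0855)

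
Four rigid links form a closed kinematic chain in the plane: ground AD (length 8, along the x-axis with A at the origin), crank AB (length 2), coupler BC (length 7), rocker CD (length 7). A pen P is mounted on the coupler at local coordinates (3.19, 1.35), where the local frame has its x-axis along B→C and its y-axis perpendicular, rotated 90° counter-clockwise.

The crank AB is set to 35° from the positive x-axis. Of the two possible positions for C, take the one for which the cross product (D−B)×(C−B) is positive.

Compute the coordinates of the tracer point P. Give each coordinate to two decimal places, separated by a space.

A=(0,0), D=(8.00,0)
B = A + 2.00·(cos35°, sin35°) = (1.6383, 1.1472)
|BD| = 6.4643
circle(B,7.00) ∩ circle(D,7.00): a=3.2321, h=6.2091
  candidates: C₊=(5.9210,6.6841) cross=40.138; C₋=(3.7173,-5.5370) cross=-40.138
  mode + wants cross > 0 → take C=(5.9210,6.6841) (cross=40.138)
ex = (C−B)/|BC| = (0.6118,0.7910); ey = (-0.7910,0.6118)
P = B + 3.19·ex + 1.35·ey = (2.5222,4.4964)

2.52 4.50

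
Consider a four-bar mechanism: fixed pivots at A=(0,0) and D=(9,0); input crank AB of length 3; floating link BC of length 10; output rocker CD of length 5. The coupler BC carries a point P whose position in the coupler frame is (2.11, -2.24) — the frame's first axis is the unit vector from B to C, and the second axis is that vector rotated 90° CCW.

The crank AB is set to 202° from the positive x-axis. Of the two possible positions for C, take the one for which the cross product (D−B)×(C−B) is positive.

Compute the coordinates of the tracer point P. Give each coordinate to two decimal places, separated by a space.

A=(0,0), D=(9.00,0)
B = A + 3.00·(cos202°, sin202°) = (-2.7816, -1.1238)
|BD| = 11.8350
circle(B,10.00) ∩ circle(D,5.00): a=9.0861, h=4.1765
  candidates: C₊=(5.8669,3.8966) cross=49.429; C₋=(6.6601,-4.4187) cross=-49.429
  mode + wants cross > 0 → take C=(5.8669,3.8966) (cross=49.429)
ex = (C−B)/|BC| = (0.8648,0.5020); ey = (-0.5020,0.8648)
P = B + 2.11·ex + -2.24·ey = (0.1678,-2.0018)

0.17 -2.00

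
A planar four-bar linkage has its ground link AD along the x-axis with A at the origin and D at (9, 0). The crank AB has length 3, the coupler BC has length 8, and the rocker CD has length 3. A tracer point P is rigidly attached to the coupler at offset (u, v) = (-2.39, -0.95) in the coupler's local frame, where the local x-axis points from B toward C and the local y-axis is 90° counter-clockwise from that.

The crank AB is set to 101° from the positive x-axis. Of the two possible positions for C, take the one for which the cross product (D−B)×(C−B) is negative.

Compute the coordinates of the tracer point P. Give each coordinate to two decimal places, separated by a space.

-3.11 3.38

A=(0,0), D=(9.00,0)
B = A + 3.00·(cos101°, sin101°) = (-0.5724, 2.9449)
|BD| = 10.0152
circle(B,8.00) ∩ circle(D,3.00): a=7.7534, h=1.9709
  candidates: C₊=(7.4178,2.5488) cross=19.739; C₋=(6.2587,-1.2187) cross=-19.739
  mode - wants cross < 0 → take C=(6.2587,-1.2187) (cross=-19.739)
ex = (C−B)/|BC| = (0.8539,-0.5205); ey = (0.5205,0.8539)
P = B + -2.39·ex + -0.95·ey = (-3.1077,3.3776)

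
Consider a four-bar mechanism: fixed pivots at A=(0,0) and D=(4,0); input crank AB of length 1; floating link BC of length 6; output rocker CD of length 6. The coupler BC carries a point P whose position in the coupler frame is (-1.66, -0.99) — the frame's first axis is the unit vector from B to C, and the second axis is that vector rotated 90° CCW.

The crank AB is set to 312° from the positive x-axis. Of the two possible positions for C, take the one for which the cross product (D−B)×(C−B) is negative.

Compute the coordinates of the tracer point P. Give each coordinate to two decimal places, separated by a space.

A=(0,0), D=(4.00,0)
B = A + 1.00·(cos312°, sin312°) = (0.6691, -0.7431)
|BD| = 3.4128
circle(B,6.00) ∩ circle(D,6.00): a=1.7064, h=5.7522
  candidates: C₊=(1.0820,5.2426) cross=19.631; C₋=(3.5871,-5.9858) cross=-19.631
  mode - wants cross < 0 → take C=(3.5871,-5.9858) (cross=-19.631)
ex = (C−B)/|BC| = (0.4863,-0.8738); ey = (0.8738,0.4863)
P = B + -1.66·ex + -0.99·ey = (-1.0032,0.2258)

-1.00 0.23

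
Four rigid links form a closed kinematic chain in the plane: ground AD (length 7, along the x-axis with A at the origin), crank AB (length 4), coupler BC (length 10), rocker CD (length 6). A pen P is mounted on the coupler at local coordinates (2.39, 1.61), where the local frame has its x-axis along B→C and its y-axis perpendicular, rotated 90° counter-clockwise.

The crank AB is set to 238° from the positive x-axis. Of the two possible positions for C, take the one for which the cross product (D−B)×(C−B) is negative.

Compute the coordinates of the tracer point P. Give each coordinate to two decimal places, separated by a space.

A=(0,0), D=(7.00,0)
B = A + 4.00·(cos238°, sin238°) = (-2.1197, -3.3922)
|BD| = 9.7301
circle(B,10.00) ∩ circle(D,6.00): a=8.1538, h=5.7892
  candidates: C₊=(3.5043,4.8765) cross=56.330; C₋=(7.5409,-5.9756) cross=-56.330
  mode - wants cross < 0 → take C=(7.5409,-5.9756) (cross=-56.330)
ex = (C−B)/|BC| = (0.9661,-0.2583); ey = (0.2583,0.9661)
P = B + 2.39·ex + 1.61·ey = (0.6051,-2.4543)

0.61 -2.45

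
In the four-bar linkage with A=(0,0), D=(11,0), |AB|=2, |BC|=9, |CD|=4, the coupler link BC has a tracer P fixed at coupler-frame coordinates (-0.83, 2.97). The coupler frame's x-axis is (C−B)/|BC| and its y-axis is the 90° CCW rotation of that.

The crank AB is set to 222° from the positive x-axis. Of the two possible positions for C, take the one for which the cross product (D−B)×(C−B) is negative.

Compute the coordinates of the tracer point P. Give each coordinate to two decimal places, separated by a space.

A=(0,0), D=(11.00,0)
B = A + 2.00·(cos222°, sin222°) = (-1.4863, -1.3383)
|BD| = 12.5578
circle(B,9.00) ∩ circle(D,4.00): a=8.8669, h=1.5419
  candidates: C₊=(7.1658,1.1398) cross=19.363; C₋=(7.4945,-1.9265) cross=-19.363
  mode - wants cross < 0 → take C=(7.4945,-1.9265) (cross=-19.363)
ex = (C−B)/|BC| = (0.9979,-0.0654); ey = (0.0654,0.9979)
P = B + -0.83·ex + 2.97·ey = (-2.1204,1.6796)

-2.12 1.68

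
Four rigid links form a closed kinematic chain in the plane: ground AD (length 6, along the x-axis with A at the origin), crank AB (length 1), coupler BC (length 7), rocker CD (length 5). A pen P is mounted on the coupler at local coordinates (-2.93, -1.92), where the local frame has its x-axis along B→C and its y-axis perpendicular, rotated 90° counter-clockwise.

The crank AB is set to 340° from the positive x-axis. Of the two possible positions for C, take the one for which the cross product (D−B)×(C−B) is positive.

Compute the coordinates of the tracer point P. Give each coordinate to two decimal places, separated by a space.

0.49 -3.82

A=(0,0), D=(6.00,0)
B = A + 1.00·(cos340°, sin340°) = (0.9397, -0.3420)
|BD| = 5.0719
circle(B,7.00) ∩ circle(D,5.00): a=4.9019, h=4.9971
  candidates: C₊=(5.4935,4.9743) cross=25.345; C₋=(6.1674,-4.9972) cross=-25.345
  mode + wants cross > 0 → take C=(5.4935,4.9743) (cross=25.345)
ex = (C−B)/|BC| = (0.6505,0.7595); ey = (-0.7595,0.6505)
P = B + -2.93·ex + -1.92·ey = (0.4918,-3.8163)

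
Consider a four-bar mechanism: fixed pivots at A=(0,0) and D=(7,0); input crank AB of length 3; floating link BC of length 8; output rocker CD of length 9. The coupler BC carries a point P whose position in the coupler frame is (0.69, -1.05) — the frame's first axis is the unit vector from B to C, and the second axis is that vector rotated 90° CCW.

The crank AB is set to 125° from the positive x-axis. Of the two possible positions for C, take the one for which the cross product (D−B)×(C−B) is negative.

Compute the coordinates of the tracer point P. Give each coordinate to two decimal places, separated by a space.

A=(0,0), D=(7.00,0)
B = A + 3.00·(cos125°, sin125°) = (-1.7207, 2.4575)
|BD| = 9.0604
circle(B,8.00) ∩ circle(D,9.00): a=3.5920, h=7.1482
  candidates: C₊=(3.6755,8.3635) cross=64.766; C₋=(-0.2022,-5.3971) cross=-64.766
  mode - wants cross < 0 → take C=(-0.2022,-5.3971) (cross=-64.766)
ex = (C−B)/|BC| = (0.1898,-0.9818); ey = (0.9818,0.1898)
P = B + 0.69·ex + -1.05·ey = (-2.6207,1.5807)

-2.62 1.58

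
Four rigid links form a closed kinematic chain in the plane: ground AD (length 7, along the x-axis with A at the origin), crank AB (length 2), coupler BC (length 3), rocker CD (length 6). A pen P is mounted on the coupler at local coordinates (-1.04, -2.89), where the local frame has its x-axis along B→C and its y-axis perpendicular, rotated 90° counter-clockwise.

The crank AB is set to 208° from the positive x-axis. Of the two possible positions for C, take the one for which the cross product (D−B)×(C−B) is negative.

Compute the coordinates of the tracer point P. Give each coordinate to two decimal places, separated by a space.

-3.31 -3.59

A=(0,0), D=(7.00,0)
B = A + 2.00·(cos208°, sin208°) = (-1.7659, -0.9389)
|BD| = 8.8160
circle(B,3.00) ∩ circle(D,6.00): a=2.8767, h=0.8512
  candidates: C₊=(1.0038,0.2138) cross=7.504; C₋=(1.1851,-1.4789) cross=-7.504
  mode - wants cross < 0 → take C=(1.1851,-1.4789) (cross=-7.504)
ex = (C−B)/|BC| = (0.9837,-0.1800); ey = (0.1800,0.9837)
P = B + -1.04·ex + -2.89·ey = (-3.3091,-3.5946)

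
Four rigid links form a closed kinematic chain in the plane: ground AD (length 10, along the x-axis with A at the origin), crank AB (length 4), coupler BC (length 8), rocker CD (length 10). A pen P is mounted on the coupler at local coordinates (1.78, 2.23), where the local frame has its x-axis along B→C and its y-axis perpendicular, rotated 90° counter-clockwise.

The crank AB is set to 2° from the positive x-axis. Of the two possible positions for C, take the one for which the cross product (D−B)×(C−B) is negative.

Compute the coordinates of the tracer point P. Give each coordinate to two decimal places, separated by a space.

6.19 -1.69

A=(0,0), D=(10.00,0)
B = A + 4.00·(cos2°, sin2°) = (3.9976, 0.1396)
|BD| = 6.0041
circle(B,8.00) ∩ circle(D,10.00): a=0.0041, h=8.0000
  candidates: C₊=(4.1876,8.1373) cross=48.032; C₋=(3.8156,-7.8583) cross=-48.032
  mode - wants cross < 0 → take C=(3.8156,-7.8583) (cross=-48.032)
ex = (C−B)/|BC| = (-0.0227,-0.9997); ey = (0.9997,-0.0227)
P = B + 1.78·ex + 2.23·ey = (6.1865,-1.6907)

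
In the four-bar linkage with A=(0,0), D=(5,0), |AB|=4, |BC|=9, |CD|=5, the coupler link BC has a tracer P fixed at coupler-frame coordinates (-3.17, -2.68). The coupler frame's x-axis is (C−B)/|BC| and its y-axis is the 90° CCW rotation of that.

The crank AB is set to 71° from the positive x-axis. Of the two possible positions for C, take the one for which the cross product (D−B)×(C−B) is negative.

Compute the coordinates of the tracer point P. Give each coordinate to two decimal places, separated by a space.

A=(0,0), D=(5.00,0)
B = A + 4.00·(cos71°, sin71°) = (1.3023, 3.7821)
|BD| = 5.2894
circle(B,9.00) ∩ circle(D,5.00): a=7.9383, h=4.2406
  candidates: C₊=(9.8841,1.0705) cross=22.430; C₋=(3.8197,-4.8587) cross=-22.430
  mode - wants cross < 0 → take C=(3.8197,-4.8587) (cross=-22.430)
ex = (C−B)/|BC| = (0.2797,-0.9601); ey = (0.9601,0.2797)
P = B + -3.17·ex + -2.68·ey = (-2.1574,6.0759)

-2.16 6.08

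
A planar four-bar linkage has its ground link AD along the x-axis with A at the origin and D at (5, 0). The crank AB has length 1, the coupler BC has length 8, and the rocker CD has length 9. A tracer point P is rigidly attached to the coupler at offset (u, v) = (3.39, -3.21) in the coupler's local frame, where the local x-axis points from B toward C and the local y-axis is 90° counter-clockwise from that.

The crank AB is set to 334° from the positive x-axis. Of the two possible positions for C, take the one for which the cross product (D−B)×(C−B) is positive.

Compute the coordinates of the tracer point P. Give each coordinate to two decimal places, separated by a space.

A=(0,0), D=(5.00,0)
B = A + 1.00·(cos334°, sin334°) = (0.8988, -0.4384)
|BD| = 4.1246
circle(B,8.00) ∩ circle(D,9.00): a=0.0015, h=8.0000
  candidates: C₊=(0.0500,7.5165) cross=32.997; C₋=(1.7505,-8.3929) cross=-32.997
  mode + wants cross > 0 → take C=(0.0500,7.5165) (cross=32.997)
ex = (C−B)/|BC| = (-0.1061,0.9944); ey = (-0.9944,-0.1061)
P = B + 3.39·ex + -3.21·ey = (3.7310,3.2731)

3.73 3.27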